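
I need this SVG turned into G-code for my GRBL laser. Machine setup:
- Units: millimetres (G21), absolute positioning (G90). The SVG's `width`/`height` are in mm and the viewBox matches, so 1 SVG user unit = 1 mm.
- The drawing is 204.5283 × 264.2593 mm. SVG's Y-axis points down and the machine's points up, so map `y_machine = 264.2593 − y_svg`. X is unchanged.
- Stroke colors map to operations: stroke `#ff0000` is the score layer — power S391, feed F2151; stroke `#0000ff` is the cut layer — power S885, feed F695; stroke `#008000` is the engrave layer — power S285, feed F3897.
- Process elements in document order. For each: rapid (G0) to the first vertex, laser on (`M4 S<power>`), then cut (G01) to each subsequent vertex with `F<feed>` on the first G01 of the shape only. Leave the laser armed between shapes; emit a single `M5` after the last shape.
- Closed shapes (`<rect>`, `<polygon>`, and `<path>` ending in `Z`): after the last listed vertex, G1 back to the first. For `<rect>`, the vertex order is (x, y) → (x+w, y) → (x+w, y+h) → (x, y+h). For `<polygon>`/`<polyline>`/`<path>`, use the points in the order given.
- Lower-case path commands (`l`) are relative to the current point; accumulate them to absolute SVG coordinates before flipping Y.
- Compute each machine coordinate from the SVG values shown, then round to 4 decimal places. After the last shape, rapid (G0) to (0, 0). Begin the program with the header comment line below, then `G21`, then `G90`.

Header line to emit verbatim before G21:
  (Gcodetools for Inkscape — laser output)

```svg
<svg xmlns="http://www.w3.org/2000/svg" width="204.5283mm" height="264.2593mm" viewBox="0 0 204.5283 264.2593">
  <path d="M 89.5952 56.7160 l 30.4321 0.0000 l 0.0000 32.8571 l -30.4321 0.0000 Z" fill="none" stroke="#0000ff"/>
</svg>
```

(Gcodetools for Inkscape — laser output)
G21
G90
G0 X89.5952 Y207.5433
M4 S885
G01 X120.0273 Y207.5433 F695
G01 X120.0273 Y174.6862
G01 X89.5952 Y174.6862
G01 X89.5952 Y207.5433
M5
G0 X0.0000 Y0.0000

viewBox `0 0 204.5283 264.2593` with mm width/height → 1 unit = 1 mm. Flip: y_m = 264.2593 − y_svg.

**Shape 1** — `<path>` rectangle, stroke `#0000ff` → cut (S885, F695). Machine vertices: (89.5952,207.5433) → (120.0273,207.5433) → (120.0273,174.6862) → (89.5952,174.6862) → (89.5952,207.5433). Closed: final G1 returns to the first vertex.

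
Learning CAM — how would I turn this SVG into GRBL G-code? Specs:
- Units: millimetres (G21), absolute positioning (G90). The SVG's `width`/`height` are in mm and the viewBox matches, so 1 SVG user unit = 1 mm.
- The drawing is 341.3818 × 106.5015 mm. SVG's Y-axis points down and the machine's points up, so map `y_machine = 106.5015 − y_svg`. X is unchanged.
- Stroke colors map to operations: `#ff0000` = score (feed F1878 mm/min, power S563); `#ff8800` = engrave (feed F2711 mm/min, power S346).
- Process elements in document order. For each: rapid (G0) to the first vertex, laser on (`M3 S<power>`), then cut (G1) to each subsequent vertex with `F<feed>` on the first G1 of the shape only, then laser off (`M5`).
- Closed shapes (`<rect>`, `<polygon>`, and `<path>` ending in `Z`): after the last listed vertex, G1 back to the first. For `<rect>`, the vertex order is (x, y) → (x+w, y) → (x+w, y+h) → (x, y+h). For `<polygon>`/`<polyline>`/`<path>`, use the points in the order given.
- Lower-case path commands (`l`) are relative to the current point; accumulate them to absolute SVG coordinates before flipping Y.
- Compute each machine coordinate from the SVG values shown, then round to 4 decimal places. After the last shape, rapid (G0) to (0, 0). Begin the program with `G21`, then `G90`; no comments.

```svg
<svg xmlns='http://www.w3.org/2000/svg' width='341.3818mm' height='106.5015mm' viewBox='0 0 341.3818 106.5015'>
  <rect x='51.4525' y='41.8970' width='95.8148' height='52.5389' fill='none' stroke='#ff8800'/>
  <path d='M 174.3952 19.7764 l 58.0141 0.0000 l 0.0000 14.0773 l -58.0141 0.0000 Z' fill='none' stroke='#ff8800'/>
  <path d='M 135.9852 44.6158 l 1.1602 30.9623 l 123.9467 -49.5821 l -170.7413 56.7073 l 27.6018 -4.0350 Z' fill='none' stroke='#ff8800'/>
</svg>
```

viewBox `0 0 341.3818 106.5015` with mm width/height → 1 unit = 1 mm. Flip: y_m = 106.5015 − y_svg.

**Shape 1** — `<rect>` rectangle, stroke `#ff8800` → engrave (S346, F2711). Machine vertices: (51.4525,64.6045) → (147.2673,64.6045) → (147.2673,12.0656) → (51.4525,12.0656) → (51.4525,64.6045). Closed: final G1 returns to the first vertex.

**Shape 2** — `<path>` rectangle, stroke `#ff8800` → engrave (S346, F2711). Machine vertices: (174.3952,86.7251) → (232.4093,86.7251) → (232.4093,72.6478) → (174.3952,72.6478) → (174.3952,86.7251). Closed: final G1 returns to the first vertex.

**Shape 3** — `<path>` closed polygon, stroke `#ff8800` → engrave (S346, F2711). Machine vertices: (135.9852,61.8857) → (137.1454,30.9234) → (261.0921,80.5055) → (90.3508,23.7982) → (117.9526,27.8332) → (135.9852,61.8857). Closed: final G1 returns to the first vertex.

G21
G90
G0 X51.4525 Y64.6045
M3 S346
G1 X147.2673 Y64.6045 F2711
G1 X147.2673 Y12.0656
G1 X51.4525 Y12.0656
G1 X51.4525 Y64.6045
M5
G0 X174.3952 Y86.7251
M3 S346
G1 X232.4093 Y86.7251 F2711
G1 X232.4093 Y72.6478
G1 X174.3952 Y72.6478
G1 X174.3952 Y86.7251
M5
G0 X135.9852 Y61.8857
M3 S346
G1 X137.1454 Y30.9234 F2711
G1 X261.0921 Y80.5055
G1 X90.3508 Y23.7982
G1 X117.9526 Y27.8332
G1 X135.9852 Y61.8857
M5
G0 X0.0000 Y0.0000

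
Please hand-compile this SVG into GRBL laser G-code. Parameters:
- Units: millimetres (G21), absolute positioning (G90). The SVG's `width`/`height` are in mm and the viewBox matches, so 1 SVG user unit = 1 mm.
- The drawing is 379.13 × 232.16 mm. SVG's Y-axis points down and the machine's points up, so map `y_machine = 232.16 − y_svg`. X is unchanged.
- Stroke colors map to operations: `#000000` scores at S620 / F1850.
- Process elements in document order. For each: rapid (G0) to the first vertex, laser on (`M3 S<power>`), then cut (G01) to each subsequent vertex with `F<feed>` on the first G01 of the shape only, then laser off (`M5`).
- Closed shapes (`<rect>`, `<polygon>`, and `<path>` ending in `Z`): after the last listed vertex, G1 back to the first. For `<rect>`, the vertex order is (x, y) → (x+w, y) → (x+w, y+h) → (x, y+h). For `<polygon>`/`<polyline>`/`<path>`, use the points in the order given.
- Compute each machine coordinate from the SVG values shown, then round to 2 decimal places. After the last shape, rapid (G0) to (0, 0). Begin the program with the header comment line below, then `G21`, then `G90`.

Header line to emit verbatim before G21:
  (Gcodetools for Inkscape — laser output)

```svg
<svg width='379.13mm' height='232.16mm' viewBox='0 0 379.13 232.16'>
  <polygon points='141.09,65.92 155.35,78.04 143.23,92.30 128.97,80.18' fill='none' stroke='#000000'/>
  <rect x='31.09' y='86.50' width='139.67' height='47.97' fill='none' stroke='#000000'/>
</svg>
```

(Gcodetools for Inkscape — laser output)
G21
G90
G0 X141.09 Y166.24
M3 S620
G01 X155.35 Y154.12 F1850
G01 X143.23 Y139.86
G01 X128.97 Y151.98
G01 X141.09 Y166.24
M5
G0 X31.09 Y145.66
M3 S620
G01 X170.76 Y145.66 F1850
G01 X170.76 Y97.69
G01 X31.09 Y97.69
G01 X31.09 Y145.66
M5
G0 X0.00 Y0.00

viewBox `0 0 379.13 232.16` with mm width/height → 1 unit = 1 mm. Flip: y_m = 232.16 − y_svg.

**Shape 1** — `<polygon>` regular polygon, stroke `#000000` → score (S620, F1850). Machine vertices: (141.09,166.24) → (155.35,154.12) → (143.23,139.86) → (128.97,151.98) → (141.09,166.24). Closed: final G1 returns to the first vertex.

**Shape 2** — `<rect>` rectangle, stroke `#000000` → score (S620, F1850). Machine vertices: (31.09,145.66) → (170.76,145.66) → (170.76,97.69) → (31.09,97.69) → (31.09,145.66). Closed: final G1 returns to the first vertex.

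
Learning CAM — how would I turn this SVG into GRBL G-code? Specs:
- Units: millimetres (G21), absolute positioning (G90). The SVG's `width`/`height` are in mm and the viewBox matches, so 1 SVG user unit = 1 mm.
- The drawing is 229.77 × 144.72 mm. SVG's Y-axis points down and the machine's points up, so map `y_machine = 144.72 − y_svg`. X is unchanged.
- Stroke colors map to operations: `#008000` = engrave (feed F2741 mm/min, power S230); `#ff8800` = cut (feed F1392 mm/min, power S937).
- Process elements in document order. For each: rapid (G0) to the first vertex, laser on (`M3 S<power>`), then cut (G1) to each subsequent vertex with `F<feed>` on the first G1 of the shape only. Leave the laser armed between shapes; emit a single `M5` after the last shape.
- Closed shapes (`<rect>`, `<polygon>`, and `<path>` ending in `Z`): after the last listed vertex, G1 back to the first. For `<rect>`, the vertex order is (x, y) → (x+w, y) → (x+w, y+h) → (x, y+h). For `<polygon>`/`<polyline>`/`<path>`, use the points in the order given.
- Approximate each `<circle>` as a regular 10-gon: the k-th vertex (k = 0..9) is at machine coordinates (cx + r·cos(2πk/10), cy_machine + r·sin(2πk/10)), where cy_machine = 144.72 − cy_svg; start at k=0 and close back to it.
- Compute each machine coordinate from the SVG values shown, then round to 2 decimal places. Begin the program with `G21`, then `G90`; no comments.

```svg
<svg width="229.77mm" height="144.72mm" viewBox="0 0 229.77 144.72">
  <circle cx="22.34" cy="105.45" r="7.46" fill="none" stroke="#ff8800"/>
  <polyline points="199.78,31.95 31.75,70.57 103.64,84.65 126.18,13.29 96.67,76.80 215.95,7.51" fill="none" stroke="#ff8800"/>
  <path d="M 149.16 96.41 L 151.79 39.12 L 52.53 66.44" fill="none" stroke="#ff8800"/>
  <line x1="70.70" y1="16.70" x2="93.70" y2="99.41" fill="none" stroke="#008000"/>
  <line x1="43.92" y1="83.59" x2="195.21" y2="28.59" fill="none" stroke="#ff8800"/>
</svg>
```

G21
G90
G0 X29.80 Y39.27
M3 S937
G1 X28.38 Y43.65 F1392
G1 X24.65 Y46.36
G1 X20.03 Y46.36
G1 X16.30 Y43.65
G1 X14.88 Y39.27
G1 X16.30 Y34.89
G1 X20.03 Y32.18
G1 X24.65 Y32.18
G1 X28.38 Y34.89
G1 X29.80 Y39.27
G0 X199.78 Y112.77
M3 S937
G1 X31.75 Y74.15 F1392
G1 X103.64 Y60.07
G1 X126.18 Y131.43
G1 X96.67 Y67.92
G1 X215.95 Y137.21
G0 X149.16 Y48.31
M3 S937
G1 X151.79 Y105.60 F1392
G1 X52.53 Y78.28
G0 X70.70 Y128.02
M3 S230
G1 X93.70 Y45.31 F2741
G0 X43.92 Y61.13
M3 S937
G1 X195.21 Y116.13 F1392
M5

Since the viewBox matches the mm dimensions, user units are millimetres directly. The only transform is the Y-flip y_m = 144.72 − y_svg.

Shape 1 is a circle drawn with `<circle>`. Its stroke #ff8800 means cut at S937, F1392. After flipping Y the toolpath is (29.80,39.27) → (28.38,43.65) → (24.65,46.36) → (20.03,46.36) → (16.30,43.65) → (14.88,39.27) → (16.30,34.89) → (20.03,32.18) → (24.65,32.18) → (28.38,34.89) → (29.80,39.27), returning to the start.

Shape 2 is a open polyline drawn with `<polyline>`. Its stroke #ff8800 means cut at S937, F1392. After flipping Y the toolpath is (199.78,112.77) → (31.75,74.15) → (103.64,60.07) → (126.18,131.43) → (96.67,67.92) → (215.95,137.21).

Shape 3 is a open polyline drawn with `<path>`. Its stroke #ff8800 means cut at S937, F1392. After flipping Y the toolpath is (149.16,48.31) → (151.79,105.60) → (52.53,78.28).

Shape 4 is a line segment drawn with `<line>`. Its stroke #008000 means engrave at S230, F2741. After flipping Y the toolpath is (70.70,128.02) → (93.70,45.31).

Shape 5 is a line segment drawn with `<line>`. Its stroke #ff8800 means cut at S937, F1392. After flipping Y the toolpath is (43.92,61.13) → (195.21,116.13).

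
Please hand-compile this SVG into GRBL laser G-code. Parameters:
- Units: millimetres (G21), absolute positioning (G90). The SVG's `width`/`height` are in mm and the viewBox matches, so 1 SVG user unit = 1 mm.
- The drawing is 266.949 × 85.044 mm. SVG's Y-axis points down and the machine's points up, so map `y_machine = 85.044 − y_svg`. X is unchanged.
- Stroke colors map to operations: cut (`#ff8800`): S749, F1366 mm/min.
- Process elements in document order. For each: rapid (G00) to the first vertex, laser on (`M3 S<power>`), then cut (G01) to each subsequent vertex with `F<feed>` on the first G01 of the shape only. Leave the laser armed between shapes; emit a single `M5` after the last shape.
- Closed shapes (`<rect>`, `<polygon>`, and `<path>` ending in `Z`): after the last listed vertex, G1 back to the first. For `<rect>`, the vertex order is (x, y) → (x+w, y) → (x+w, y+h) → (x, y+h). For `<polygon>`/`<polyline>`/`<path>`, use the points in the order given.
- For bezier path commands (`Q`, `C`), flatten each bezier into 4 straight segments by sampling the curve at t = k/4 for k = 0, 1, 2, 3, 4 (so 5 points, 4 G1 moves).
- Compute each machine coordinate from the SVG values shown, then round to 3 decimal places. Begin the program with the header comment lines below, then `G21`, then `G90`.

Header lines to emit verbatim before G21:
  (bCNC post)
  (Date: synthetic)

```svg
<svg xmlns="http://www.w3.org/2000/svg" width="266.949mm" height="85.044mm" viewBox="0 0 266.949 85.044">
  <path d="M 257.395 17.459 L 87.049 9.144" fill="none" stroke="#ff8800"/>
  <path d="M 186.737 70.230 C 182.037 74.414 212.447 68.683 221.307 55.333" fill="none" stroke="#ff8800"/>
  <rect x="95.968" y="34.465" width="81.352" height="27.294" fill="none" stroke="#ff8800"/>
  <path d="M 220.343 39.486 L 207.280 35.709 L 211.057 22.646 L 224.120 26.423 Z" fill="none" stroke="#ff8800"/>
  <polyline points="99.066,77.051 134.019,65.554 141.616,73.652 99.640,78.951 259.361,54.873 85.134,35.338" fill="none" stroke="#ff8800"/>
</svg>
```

(bCNC post)
(Date: synthetic)
G21
G90
G00 X257.395 Y67.585
M3 S749
G01 X87.049 Y75.900 F1366
G00 X186.737 Y14.814
M3 S749
G01 X188.910 Y13.499 F1366
G01 X198.937 Y15.687
G01 X211.507 Y21.163
G01 X221.307 Y29.711
G00 X95.968 Y50.579
M3 S749
G01 X177.320 Y50.579 F1366
G01 X177.320 Y23.285
G01 X95.968 Y23.285
G01 X95.968 Y50.579
G00 X220.343 Y45.558
M3 S749
G01 X207.280 Y49.335 F1366
G01 X211.057 Y62.398
G01 X224.120 Y58.621
G01 X220.343 Y45.558
G00 X99.066 Y7.993
M3 S749
G01 X134.019 Y19.490 F1366
G01 X141.616 Y11.392
G01 X99.640 Y6.093
G01 X259.361 Y30.171
G01 X85.134 Y49.706
M5

1 u = 1 mm; y_m = 85.044 − y.

[1] `<path>` line segment, #ff8800→cut S749 F1366: (257.395,67.585) → (87.049,75.900)

[2] `<path>` cubic bezier, #ff8800→cut S749 F1366: (186.737,14.814) → (188.910,13.499) → (198.937,15.687) → (211.507,21.163) → (221.307,29.711)

[3] `<rect>` rectangle, #ff8800→cut S749 F1366: (95.968,50.579) → (177.320,50.579) → (177.320,23.285) → (95.968,23.285) → (95.968,50.579) (closed)

[4] `<path>` regular polygon, #ff8800→cut S749 F1366: (220.343,45.558) → (207.280,49.335) → (211.057,62.398) → (224.120,58.621) → (220.343,45.558) (closed)

[5] `<polyline>` open polyline, #ff8800→cut S749 F1366: (99.066,7.993) → (134.019,19.490) → (141.616,11.392) → (99.640,6.093) → (259.361,30.171) → (85.134,49.706)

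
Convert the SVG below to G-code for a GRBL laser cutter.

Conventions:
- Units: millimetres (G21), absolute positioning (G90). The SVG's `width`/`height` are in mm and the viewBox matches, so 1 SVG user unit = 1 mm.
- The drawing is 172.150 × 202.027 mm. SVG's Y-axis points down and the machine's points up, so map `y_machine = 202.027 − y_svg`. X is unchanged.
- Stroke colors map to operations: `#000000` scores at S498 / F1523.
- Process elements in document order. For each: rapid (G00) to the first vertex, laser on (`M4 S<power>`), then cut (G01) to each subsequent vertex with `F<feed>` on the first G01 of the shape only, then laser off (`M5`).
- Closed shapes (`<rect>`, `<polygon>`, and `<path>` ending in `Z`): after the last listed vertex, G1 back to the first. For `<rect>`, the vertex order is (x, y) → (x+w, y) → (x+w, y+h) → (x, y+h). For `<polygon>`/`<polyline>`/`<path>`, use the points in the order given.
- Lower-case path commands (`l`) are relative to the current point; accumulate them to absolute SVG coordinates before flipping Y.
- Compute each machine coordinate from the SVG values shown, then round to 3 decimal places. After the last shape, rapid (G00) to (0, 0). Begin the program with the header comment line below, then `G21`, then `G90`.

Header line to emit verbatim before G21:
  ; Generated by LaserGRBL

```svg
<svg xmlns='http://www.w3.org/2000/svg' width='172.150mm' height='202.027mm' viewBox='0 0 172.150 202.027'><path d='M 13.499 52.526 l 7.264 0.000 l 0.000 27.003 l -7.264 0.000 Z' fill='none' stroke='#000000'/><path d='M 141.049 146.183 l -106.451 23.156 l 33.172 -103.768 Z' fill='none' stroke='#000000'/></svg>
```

; Generated by LaserGRBL
G21
G90
G00 X13.499 Y149.501
M4 S498
G01 X20.763 Y149.501 F1523
G01 X20.763 Y122.498
G01 X13.499 Y122.498
G01 X13.499 Y149.501
M5
G00 X141.049 Y55.844
M4 S498
G01 X34.598 Y32.688 F1523
G01 X67.770 Y136.456
G01 X141.049 Y55.844
M5
G00 X0.000 Y0.000

viewBox `0 0 172.150 202.027` with mm width/height → 1 unit = 1 mm. Flip: y_m = 202.027 − y_svg.

**Shape 1** — `<path>` rectangle, stroke `#000000` → score (S498, F1523). Machine vertices: (13.499,149.501) → (20.763,149.501) → (20.763,122.498) → (13.499,122.498) → (13.499,149.501). Closed: final G1 returns to the first vertex.

**Shape 2** — `<path>` regular polygon, stroke `#000000` → score (S498, F1523). Machine vertices: (141.049,55.844) → (34.598,32.688) → (67.770,136.456) → (141.049,55.844). Closed: final G1 returns to the first vertex.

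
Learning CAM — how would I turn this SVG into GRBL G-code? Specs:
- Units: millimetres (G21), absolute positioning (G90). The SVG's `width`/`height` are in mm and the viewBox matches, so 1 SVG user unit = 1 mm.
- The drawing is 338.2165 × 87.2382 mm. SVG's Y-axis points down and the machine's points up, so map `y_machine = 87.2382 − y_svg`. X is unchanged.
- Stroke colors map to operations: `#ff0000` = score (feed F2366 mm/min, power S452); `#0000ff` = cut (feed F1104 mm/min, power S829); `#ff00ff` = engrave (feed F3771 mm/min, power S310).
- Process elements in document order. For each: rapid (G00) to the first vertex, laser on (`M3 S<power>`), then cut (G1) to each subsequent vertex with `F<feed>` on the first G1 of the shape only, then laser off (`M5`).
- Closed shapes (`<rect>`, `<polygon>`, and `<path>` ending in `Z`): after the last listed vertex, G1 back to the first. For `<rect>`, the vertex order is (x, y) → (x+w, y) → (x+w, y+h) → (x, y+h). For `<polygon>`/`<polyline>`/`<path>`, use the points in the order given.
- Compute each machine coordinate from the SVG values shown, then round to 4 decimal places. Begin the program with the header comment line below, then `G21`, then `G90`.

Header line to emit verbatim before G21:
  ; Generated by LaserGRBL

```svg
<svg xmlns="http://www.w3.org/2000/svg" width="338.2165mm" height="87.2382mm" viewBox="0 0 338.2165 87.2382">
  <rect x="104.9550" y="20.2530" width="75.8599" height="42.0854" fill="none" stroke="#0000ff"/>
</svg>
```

viewBox `0 0 338.2165 87.2382` with mm width/height → 1 unit = 1 mm. Flip: y_m = 87.2382 − y_svg.

**Shape 1** — `<rect>` rectangle, stroke `#0000ff` → cut (S829, F1104). Machine vertices: (104.9550,66.9852) → (180.8149,66.9852) → (180.8149,24.8998) → (104.9550,24.8998) → (104.9550,66.9852). Closed: final G1 returns to the first vertex.

; Generated by LaserGRBL
G21
G90
G00 X104.9550 Y66.9852
M3 S829
G1 X180.8149 Y66.9852 F1104
G1 X180.8149 Y24.8998
G1 X104.9550 Y24.8998
G1 X104.9550 Y66.9852
M5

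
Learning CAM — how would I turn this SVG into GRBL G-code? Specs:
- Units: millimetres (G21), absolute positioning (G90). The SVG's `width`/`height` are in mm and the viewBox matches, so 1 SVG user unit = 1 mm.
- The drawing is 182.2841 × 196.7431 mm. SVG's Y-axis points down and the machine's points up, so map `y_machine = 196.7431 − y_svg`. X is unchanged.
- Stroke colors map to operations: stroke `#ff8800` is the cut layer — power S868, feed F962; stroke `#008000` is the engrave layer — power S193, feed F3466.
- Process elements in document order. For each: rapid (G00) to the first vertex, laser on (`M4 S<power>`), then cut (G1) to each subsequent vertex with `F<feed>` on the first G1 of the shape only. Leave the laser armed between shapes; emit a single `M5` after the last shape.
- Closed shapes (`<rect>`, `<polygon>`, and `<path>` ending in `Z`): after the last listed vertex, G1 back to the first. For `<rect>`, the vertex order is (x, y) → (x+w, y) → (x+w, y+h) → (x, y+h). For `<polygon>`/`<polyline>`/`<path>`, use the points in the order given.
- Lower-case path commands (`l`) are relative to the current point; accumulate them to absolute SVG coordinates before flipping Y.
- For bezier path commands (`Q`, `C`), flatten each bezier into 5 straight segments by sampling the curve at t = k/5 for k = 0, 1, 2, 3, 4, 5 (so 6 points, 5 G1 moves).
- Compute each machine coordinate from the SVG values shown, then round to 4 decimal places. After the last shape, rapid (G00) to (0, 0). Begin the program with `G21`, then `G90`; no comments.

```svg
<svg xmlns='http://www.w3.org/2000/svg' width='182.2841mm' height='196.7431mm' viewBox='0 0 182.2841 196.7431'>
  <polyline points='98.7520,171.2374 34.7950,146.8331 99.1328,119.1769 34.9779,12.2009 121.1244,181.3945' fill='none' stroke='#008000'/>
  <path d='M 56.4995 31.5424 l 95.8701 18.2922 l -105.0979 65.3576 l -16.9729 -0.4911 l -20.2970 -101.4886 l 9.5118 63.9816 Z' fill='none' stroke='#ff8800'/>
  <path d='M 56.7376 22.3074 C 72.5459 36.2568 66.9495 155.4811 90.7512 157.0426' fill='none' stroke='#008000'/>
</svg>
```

G21
G90
G00 X98.7520 Y25.5057
M4 S193
G1 X34.7950 Y49.9100 F3466
G1 X99.1328 Y77.5662
G1 X34.9779 Y184.5422
G1 X121.1244 Y15.3486
G00 X56.4995 Y165.2007
M4 S868
G1 X152.3696 Y146.9085 F962
G1 X47.2717 Y81.5509
G1 X30.2988 Y82.0420
G1 X10.0018 Y183.5306
G1 X19.5136 Y119.5490
G1 X56.4995 Y165.2007
G00 X56.7376 Y174.4357
M4 S193
G1 X64.0604 Y155.2166 F3466
G1 X68.6847 Y121.4325
G1 X73.0489 Y83.7844
G1 X79.5915 Y52.9734
G1 X90.7512 Y39.7005
M5
G00 X0.0000 Y0.0000

Since the viewBox matches the mm dimensions, user units are millimetres directly. The only transform is the Y-flip y_m = 196.7431 − y_svg.

Shape 1 is a open polyline drawn with `<polyline>`. Its stroke #008000 means engrave at S193, F3466. After flipping Y the toolpath is (98.7520,25.5057) → (34.7950,49.9100) → (99.1328,77.5662) → (34.9779,184.5422) → (121.1244,15.3486).

Shape 2 is a closed polygon drawn with `<path>`. Its stroke #ff8800 means cut at S868, F962. After flipping Y the toolpath is (56.4995,165.2007) → (152.3696,146.9085) → (47.2717,81.5509) → (30.2988,82.0420) → (10.0018,183.5306) → (19.5136,119.5490) → (56.4995,165.2007), returning to the start.

Shape 3 is a cubic bezier drawn with `<path>`. Its stroke #008000 means engrave at S193, F3466. After flipping Y the toolpath is (56.7376,174.4357) → (64.0604,155.2166) → (68.6847,121.4325) → (73.0489,83.7844) → (79.5915,52.9734) → (90.7512,39.7005).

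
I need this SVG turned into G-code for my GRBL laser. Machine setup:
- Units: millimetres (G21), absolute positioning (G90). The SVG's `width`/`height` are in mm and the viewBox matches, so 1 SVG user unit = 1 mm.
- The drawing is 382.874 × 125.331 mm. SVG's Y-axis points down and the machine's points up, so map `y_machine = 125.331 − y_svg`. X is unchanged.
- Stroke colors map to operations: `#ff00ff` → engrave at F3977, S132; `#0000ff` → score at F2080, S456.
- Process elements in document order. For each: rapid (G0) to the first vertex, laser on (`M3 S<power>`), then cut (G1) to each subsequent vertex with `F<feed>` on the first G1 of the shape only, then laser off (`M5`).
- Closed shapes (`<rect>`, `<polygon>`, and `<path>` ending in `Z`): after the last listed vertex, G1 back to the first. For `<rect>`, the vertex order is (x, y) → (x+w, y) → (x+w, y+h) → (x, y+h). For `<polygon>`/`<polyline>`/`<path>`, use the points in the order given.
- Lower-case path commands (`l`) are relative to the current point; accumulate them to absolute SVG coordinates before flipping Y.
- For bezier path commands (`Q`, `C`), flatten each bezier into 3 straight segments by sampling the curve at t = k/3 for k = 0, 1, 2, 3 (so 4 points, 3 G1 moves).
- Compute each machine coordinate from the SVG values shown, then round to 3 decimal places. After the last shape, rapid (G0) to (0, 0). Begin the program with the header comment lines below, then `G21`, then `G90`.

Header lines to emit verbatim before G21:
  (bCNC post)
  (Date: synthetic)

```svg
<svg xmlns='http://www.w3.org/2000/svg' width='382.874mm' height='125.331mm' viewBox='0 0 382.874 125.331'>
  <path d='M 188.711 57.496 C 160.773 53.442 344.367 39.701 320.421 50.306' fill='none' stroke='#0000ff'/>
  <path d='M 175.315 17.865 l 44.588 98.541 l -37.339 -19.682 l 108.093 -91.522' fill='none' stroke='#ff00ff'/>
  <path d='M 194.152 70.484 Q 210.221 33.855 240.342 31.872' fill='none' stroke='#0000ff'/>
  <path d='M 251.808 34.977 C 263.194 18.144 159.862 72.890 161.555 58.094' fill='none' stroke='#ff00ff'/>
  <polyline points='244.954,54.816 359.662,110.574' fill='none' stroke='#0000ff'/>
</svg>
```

Since the viewBox matches the mm dimensions, user units are millimetres directly. The only transform is the Y-flip y_m = 125.331 − y_svg.

Shape 1 is a cubic bezier drawn with `<path>`. Its stroke #0000ff means score at S456, F2080. After flipping Y the toolpath is (188.711,67.835) → (215.762,73.858) → (290.708,78.775) → (320.421,75.025).

Shape 2 is a open polyline drawn with `<path>`. Its stroke #ff00ff means engrave at S132, F3977. After flipping Y the toolpath is (175.315,107.466) → (219.903,8.925) → (182.564,28.607) → (290.657,120.129).

Shape 3 is a quadratic bezier drawn with `<path>`. Its stroke #0000ff means score at S456, F2080. After flipping Y the toolpath is (194.152,54.847) → (206.426,75.417) → (221.823,88.287) → (240.342,93.459).

Shape 4 is a cubic bezier drawn with `<path>`. Its stroke #ff00ff means engrave at S132, F3977. After flipping Y the toolpath is (251.808,90.354) → (233.093,88.554) → (186.732,70.395) → (161.555,67.237).

Shape 5 is a line segment drawn with `<polyline>`. Its stroke #0000ff means score at S456, F2080. After flipping Y the toolpath is (244.954,70.515) → (359.662,14.757).

(bCNC post)
(Date: synthetic)
G21
G90
G0 X188.711 Y67.835
M3 S456
G1 X215.762 Y73.858 F2080
G1 X290.708 Y78.775
G1 X320.421 Y75.025
M5
G0 X175.315 Y107.466
M3 S132
G1 X219.903 Y8.925 F3977
G1 X182.564 Y28.607
G1 X290.657 Y120.129
M5
G0 X194.152 Y54.847
M3 S456
G1 X206.426 Y75.417 F2080
G1 X221.823 Y88.287
G1 X240.342 Y93.459
M5
G0 X251.808 Y90.354
M3 S132
G1 X233.093 Y88.554 F3977
G1 X186.732 Y70.395
G1 X161.555 Y67.237
M5
G0 X244.954 Y70.515
M3 S456
G1 X359.662 Y14.757 F2080
M5
G0 X0.000 Y0.000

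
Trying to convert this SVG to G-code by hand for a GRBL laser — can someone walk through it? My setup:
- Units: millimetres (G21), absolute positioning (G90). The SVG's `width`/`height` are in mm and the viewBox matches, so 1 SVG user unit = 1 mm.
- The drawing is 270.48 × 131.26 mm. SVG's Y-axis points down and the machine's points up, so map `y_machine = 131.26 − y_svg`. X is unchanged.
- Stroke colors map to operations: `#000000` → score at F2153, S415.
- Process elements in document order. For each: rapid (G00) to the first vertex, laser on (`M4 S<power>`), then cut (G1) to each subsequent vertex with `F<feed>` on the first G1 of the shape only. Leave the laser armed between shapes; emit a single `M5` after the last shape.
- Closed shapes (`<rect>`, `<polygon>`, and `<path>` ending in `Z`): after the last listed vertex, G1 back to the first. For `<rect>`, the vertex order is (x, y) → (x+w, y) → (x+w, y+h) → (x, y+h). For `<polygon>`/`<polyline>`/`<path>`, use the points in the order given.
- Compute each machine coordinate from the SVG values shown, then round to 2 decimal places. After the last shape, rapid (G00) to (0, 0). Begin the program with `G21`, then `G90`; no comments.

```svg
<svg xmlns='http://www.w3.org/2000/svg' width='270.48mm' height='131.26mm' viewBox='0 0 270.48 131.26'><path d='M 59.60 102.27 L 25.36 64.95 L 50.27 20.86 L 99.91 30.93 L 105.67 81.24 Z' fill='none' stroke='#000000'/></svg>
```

G21
G90
G00 X59.60 Y28.99
M4 S415
G1 X25.36 Y66.31 F2153
G1 X50.27 Y110.40
G1 X99.91 Y100.33
G1 X105.67 Y50.02
G1 X59.60 Y28.99
M5
G00 X0.00 Y0.00

1 u = 1 mm; y_m = 131.26 − y.

[1] `<path>` regular polygon, #000000→score S415 F2153: (59.60,28.99) → (25.36,66.31) → (50.27,110.40) → (99.91,100.33) → (105.67,50.02) → (59.60,28.99) (closed)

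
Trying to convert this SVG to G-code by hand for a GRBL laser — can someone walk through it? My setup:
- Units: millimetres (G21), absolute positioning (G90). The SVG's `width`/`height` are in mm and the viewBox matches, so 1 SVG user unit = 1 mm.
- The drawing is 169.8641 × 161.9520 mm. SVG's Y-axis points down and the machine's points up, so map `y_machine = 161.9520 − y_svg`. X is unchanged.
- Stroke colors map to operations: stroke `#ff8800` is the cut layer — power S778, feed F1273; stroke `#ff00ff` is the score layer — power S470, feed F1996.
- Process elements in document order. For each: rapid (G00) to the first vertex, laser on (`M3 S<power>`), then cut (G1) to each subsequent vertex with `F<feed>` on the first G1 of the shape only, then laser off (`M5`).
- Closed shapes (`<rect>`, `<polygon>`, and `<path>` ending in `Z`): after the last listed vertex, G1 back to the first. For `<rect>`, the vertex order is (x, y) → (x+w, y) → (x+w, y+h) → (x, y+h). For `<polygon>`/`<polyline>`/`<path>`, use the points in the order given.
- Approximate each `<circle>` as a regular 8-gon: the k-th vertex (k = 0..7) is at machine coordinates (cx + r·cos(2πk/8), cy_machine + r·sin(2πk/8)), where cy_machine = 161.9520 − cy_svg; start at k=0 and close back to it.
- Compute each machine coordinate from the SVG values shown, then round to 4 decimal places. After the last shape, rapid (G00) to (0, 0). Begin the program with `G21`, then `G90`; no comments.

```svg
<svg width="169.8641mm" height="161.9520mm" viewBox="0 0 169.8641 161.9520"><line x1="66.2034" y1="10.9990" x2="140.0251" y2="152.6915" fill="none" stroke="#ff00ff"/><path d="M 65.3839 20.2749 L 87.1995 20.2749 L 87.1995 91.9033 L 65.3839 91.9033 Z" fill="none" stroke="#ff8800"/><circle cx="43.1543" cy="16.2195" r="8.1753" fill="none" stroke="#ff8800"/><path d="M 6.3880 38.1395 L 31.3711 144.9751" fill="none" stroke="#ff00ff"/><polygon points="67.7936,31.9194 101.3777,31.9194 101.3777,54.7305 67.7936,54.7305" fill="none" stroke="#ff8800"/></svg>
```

Since the viewBox matches the mm dimensions, user units are millimetres directly. The only transform is the Y-flip y_m = 161.9520 − y_svg.

Shape 1 is a line segment drawn with `<line>`. Its stroke #ff00ff means score at S470, F1996. After flipping Y the toolpath is (66.2034,150.9530) → (140.0251,9.2605).

Shape 2 is a rectangle drawn with `<path>`. Its stroke #ff8800 means cut at S778, F1273. After flipping Y the toolpath is (65.3839,141.6771) → (87.1995,141.6771) → (87.1995,70.0487) → (65.3839,70.0487) → (65.3839,141.6771), returning to the start.

Shape 3 is a circle drawn with `<circle>`. Its stroke #ff8800 means cut at S778, F1273. After flipping Y the toolpath is (51.3296,145.7325) → (48.9351,151.5133) → (43.1543,153.9078) → (37.3735,151.5133) → (34.9790,145.7325) → (37.3735,139.9517) → (43.1543,137.5572) → (48.9351,139.9517) → (51.3296,145.7325), returning to the start.

Shape 4 is a line segment drawn with `<path>`. Its stroke #ff00ff means score at S470, F1996. After flipping Y the toolpath is (6.3880,123.8125) → (31.3711,16.9769).

Shape 5 is a rectangle drawn with `<polygon>`. Its stroke #ff8800 means cut at S778, F1273. After flipping Y the toolpath is (67.7936,130.0326) → (101.3777,130.0326) → (101.3777,107.2215) → (67.7936,107.2215) → (67.7936,130.0326), returning to the start.

G21
G90
G00 X66.2034 Y150.9530
M3 S470
G1 X140.0251 Y9.2605 F1996
M5
G00 X65.3839 Y141.6771
M3 S778
G1 X87.1995 Y141.6771 F1273
G1 X87.1995 Y70.0487
G1 X65.3839 Y70.0487
G1 X65.3839 Y141.6771
M5
G00 X51.3296 Y145.7325
M3 S778
G1 X48.9351 Y151.5133 F1273
G1 X43.1543 Y153.9078
G1 X37.3735 Y151.5133
G1 X34.9790 Y145.7325
G1 X37.3735 Y139.9517
G1 X43.1543 Y137.5572
G1 X48.9351 Y139.9517
G1 X51.3296 Y145.7325
M5
G00 X6.3880 Y123.8125
M3 S470
G1 X31.3711 Y16.9769 F1996
M5
G00 X67.7936 Y130.0326
M3 S778
G1 X101.3777 Y130.0326 F1273
G1 X101.3777 Y107.2215
G1 X67.7936 Y107.2215
G1 X67.7936 Y130.0326
M5
G00 X0.0000 Y0.0000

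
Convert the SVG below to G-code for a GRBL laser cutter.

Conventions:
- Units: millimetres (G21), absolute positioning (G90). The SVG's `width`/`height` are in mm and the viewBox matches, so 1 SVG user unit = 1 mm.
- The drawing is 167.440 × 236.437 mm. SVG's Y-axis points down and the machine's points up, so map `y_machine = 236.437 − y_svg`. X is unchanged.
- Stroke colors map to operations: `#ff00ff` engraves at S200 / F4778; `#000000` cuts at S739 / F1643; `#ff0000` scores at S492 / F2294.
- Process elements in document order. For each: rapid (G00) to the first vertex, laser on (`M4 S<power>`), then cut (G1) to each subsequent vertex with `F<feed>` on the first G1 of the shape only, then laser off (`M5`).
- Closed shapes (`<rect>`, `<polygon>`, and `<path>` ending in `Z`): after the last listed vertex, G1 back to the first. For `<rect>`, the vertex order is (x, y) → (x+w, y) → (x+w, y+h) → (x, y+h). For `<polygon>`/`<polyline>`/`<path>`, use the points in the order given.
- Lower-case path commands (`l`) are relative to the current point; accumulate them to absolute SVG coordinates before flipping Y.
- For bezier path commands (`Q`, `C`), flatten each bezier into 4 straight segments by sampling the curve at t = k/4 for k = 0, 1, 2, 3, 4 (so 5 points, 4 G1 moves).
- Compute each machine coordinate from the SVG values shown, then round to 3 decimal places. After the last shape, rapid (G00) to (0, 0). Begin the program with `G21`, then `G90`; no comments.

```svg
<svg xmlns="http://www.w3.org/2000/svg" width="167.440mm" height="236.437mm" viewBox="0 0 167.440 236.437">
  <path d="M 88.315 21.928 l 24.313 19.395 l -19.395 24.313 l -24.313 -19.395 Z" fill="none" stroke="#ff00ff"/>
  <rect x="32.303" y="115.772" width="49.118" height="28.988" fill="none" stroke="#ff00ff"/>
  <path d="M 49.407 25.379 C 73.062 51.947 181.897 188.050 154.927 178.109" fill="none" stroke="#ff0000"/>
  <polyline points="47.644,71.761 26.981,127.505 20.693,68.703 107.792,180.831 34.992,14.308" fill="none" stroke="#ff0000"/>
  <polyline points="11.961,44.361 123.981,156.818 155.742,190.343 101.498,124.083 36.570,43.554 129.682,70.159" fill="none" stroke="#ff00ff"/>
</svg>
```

G21
G90
G00 X88.315 Y214.509
M4 S200
G1 X112.628 Y195.114 F4778
G1 X93.233 Y170.801
G1 X68.920 Y190.196
G1 X88.315 Y214.509
M5
G00 X32.303 Y120.665
M4 S200
G1 X81.421 Y120.665 F4778
G1 X81.421 Y91.677
G1 X32.303 Y91.677
G1 X32.303 Y120.665
M5
G00 X49.407 Y211.058
M4 S492
G1 X79.667 Y174.588 F2294
G1 X121.151 Y121.002
G1 X153.144 Y74.262
G1 X154.927 Y58.328
M5
G00 X47.644 Y164.676
M4 S492
G1 X26.981 Y108.932 F2294
G1 X20.693 Y167.734
G1 X107.792 Y55.606
G1 X34.992 Y222.129
M5
G00 X11.961 Y192.076
M4 S200
G1 X123.981 Y79.619 F4778
G1 X155.742 Y46.094
G1 X101.498 Y112.354
G1 X36.570 Y192.883
G1 X129.682 Y166.278
M5
G00 X0.000 Y0.000

Since the viewBox matches the mm dimensions, user units are millimetres directly. The only transform is the Y-flip y_m = 236.437 − y_svg.

Shape 1 is a regular polygon drawn with `<path>`. Its stroke #ff00ff means engrave at S200, F4778. After flipping Y the toolpath is (88.315,214.509) → (112.628,195.114) → (93.233,170.801) → (68.920,190.196) → (88.315,214.509), returning to the start.

Shape 2 is a rectangle drawn with `<rect>`. Its stroke #ff00ff means engrave at S200, F4778. After flipping Y the toolpath is (32.303,120.665) → (81.421,120.665) → (81.421,91.677) → (32.303,91.677) → (32.303,120.665), returning to the start.

Shape 3 is a cubic bezier drawn with `<path>`. Its stroke #ff0000 means score at S492, F2294. After flipping Y the toolpath is (49.407,211.058) → (79.667,174.588) → (121.151,121.002) → (153.144,74.262) → (154.927,58.328).

Shape 4 is a open polyline drawn with `<polyline>`. Its stroke #ff0000 means score at S492, F2294. After flipping Y the toolpath is (47.644,164.676) → (26.981,108.932) → (20.693,167.734) → (107.792,55.606) → (34.992,222.129).

Shape 5 is a open polyline drawn with `<polyline>`. Its stroke #ff00ff means engrave at S200, F4778. After flipping Y the toolpath is (11.961,192.076) → (123.981,79.619) → (155.742,46.094) → (101.498,112.354) → (36.570,192.883) → (129.682,166.278).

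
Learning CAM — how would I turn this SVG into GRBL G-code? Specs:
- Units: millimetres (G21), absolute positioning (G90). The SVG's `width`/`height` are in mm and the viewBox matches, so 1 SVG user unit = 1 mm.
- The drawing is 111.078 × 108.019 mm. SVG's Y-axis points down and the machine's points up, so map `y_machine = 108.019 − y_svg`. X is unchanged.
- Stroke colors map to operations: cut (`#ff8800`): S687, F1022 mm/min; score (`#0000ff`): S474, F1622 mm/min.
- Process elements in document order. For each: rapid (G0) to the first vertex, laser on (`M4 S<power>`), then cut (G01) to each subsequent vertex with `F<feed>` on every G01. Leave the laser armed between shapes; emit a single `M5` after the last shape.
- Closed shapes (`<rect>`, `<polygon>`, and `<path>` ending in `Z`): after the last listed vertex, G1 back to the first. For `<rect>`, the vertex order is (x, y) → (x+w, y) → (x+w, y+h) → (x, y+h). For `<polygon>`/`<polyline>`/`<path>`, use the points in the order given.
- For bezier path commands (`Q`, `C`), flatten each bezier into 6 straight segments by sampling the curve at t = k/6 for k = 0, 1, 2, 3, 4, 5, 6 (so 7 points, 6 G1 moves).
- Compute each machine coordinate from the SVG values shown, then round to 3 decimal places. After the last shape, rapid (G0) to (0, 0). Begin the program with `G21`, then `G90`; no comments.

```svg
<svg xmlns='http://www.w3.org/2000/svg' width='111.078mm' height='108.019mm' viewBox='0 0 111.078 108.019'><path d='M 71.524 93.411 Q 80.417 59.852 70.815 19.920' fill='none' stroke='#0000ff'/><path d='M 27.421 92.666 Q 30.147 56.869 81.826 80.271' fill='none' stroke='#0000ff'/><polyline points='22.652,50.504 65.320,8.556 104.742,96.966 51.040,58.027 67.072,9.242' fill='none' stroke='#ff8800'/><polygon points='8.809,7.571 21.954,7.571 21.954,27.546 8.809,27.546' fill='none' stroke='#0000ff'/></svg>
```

Since the viewBox matches the mm dimensions, user units are millimetres directly. The only transform is the Y-flip y_m = 108.019 − y_svg.

Shape 1 is a quadratic bezier drawn with `<path>`. Its stroke #0000ff means score at S474, F1622. After flipping Y the toolpath is (71.524,14.608) → (73.975,25.971) → (75.398,37.689) → (75.793,49.760) → (75.161,62.186) → (73.502,74.965) → (70.815,88.099).

Shape 2 is a quadratic bezier drawn with `<path>`. Its stroke #0000ff means score at S474, F1622. After flipping Y the toolpath is (27.421,15.353) → (29.689,25.641) → (34.678,32.640) → (42.385,36.350) → (52.813,36.772) → (65.959,33.904) → (81.826,27.748).

Shape 3 is a open polyline drawn with `<polyline>`. Its stroke #ff8800 means cut at S687, F1022. After flipping Y the toolpath is (22.652,57.515) → (65.320,99.463) → (104.742,11.053) → (51.040,49.992) → (67.072,98.777).

Shape 4 is a rectangle drawn with `<polygon>`. Its stroke #0000ff means score at S474, F1622. After flipping Y the toolpath is (8.809,100.448) → (21.954,100.448) → (21.954,80.473) → (8.809,80.473) → (8.809,100.448), returning to the start.

G21
G90
G0 X71.524 Y14.608
M4 S474
G01 X73.975 Y25.971 F1622
G01 X75.398 Y37.689 F1622
G01 X75.793 Y49.760 F1622
G01 X75.161 Y62.186 F1622
G01 X73.502 Y74.965 F1622
G01 X70.815 Y88.099 F1622
G0 X27.421 Y15.353
M4 S474
G01 X29.689 Y25.641 F1622
G01 X34.678 Y32.640 F1622
G01 X42.385 Y36.350 F1622
G01 X52.813 Y36.772 F1622
G01 X65.959 Y33.904 F1622
G01 X81.826 Y27.748 F1622
G0 X22.652 Y57.515
M4 S687
G01 X65.320 Y99.463 F1022
G01 X104.742 Y11.053 F1022
G01 X51.040 Y49.992 F1022
G01 X67.072 Y98.777 F1022
G0 X8.809 Y100.448
M4 S474
G01 X21.954 Y100.448 F1622
G01 X21.954 Y80.473 F1622
G01 X8.809 Y80.473 F1622
G01 X8.809 Y100.448 F1622
M5
G0 X0.000 Y0.000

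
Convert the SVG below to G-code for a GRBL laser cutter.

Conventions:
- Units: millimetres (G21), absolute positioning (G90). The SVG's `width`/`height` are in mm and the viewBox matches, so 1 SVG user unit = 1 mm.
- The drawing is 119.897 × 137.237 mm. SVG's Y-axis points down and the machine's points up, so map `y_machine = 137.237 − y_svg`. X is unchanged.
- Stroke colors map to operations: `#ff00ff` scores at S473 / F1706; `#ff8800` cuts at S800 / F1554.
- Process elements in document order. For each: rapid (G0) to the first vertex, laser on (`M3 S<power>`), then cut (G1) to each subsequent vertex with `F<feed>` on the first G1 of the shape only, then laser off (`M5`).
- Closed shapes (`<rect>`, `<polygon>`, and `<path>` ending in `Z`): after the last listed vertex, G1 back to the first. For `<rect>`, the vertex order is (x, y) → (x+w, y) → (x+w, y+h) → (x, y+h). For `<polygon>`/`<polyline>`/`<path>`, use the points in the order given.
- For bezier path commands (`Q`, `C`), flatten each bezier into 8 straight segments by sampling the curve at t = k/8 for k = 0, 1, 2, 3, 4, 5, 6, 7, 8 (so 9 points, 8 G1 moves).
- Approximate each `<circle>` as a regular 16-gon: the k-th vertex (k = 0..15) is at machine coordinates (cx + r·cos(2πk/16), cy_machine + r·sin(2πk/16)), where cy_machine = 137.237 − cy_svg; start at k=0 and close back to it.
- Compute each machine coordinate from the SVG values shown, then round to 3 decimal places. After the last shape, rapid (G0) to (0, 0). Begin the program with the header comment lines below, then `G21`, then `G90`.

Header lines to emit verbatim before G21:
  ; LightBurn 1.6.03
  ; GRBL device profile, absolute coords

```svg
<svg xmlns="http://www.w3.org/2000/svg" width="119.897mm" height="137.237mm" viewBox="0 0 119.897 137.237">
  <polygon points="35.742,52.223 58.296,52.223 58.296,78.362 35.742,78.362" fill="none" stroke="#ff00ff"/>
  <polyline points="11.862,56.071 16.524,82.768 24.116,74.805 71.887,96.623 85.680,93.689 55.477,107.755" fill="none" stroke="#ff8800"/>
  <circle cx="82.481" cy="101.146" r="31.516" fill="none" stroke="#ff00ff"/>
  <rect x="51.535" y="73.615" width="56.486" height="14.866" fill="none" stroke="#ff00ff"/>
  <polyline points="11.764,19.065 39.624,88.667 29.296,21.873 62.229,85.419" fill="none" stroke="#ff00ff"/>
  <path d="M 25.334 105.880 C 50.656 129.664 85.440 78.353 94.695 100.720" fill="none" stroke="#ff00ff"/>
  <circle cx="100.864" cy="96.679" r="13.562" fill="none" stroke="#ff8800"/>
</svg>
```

1 u = 1 mm; y_m = 137.237 − y.

[1] `<polygon>` rectangle, #ff00ff→score S473 F1706: (35.742,85.014) → (58.296,85.014) → (58.296,58.875) → (35.742,58.875) → (35.742,85.014) (closed)

[2] `<polyline>` open polyline, #ff8800→cut S800 F1554: (11.862,81.166) → (16.524,54.469) → (24.116,62.432) → (71.887,40.614) → (85.680,43.548) → (55.477,29.482)

[3] `<circle>` circle, #ff00ff→score S473 F1706: (113.997,36.091) → (111.598,48.152) → (104.766,58.376) → (94.542,65.208) → (82.481,67.607) → (70.420,65.208) → (60.196,58.376) → (53.364,48.152) → (50.965,36.091) → (53.364,24.030) → (60.196,13.806) → (70.420,6.974) → (82.481,4.575) → (94.542,6.974) → (104.766,13.806) → (111.598,24.030) → (113.997,36.091) (closed)

[4] `<rect>` rectangle, #ff00ff→score S473 F1706: (51.535,63.622) → (108.021,63.622) → (108.021,48.756) → (51.535,48.756) → (51.535,63.622) (closed)

[5] `<polyline>` open polyline, #ff00ff→score S473 F1706: (11.764,118.172) → (39.624,48.570) → (29.296,115.364) → (62.229,51.818)

[6] `<path>` cubic bezier, #ff00ff→score S473 F1706: (25.334,31.357) → (35.205,25.668) → (45.553,25.275) → (55.968,28.435) → (66.040,33.406) → (75.358,38.442) → (83.514,41.802) → (90.096,41.742) → (94.695,36.517)

[7] `<circle>` circle, #ff8800→cut S800 F1554: (114.426,40.558) → (113.394,45.748) → (110.454,50.148) → (106.054,53.088) → (100.864,54.120) → (95.674,53.088) → (91.274,50.148) → (88.334,45.748) → (87.302,40.558) → (88.334,35.368) → (91.274,30.968) → (95.674,28.028) → (100.864,26.996) → (106.054,28.028) → (110.454,30.968) → (113.394,35.368) → (114.426,40.558) (closed)

; LightBurn 1.6.03
; GRBL device profile, absolute coords
G21
G90
G0 X35.742 Y85.014
M3 S473
G1 X58.296 Y85.014 F1706
G1 X58.296 Y58.875
G1 X35.742 Y58.875
G1 X35.742 Y85.014
M5
G0 X11.862 Y81.166
M3 S800
G1 X16.524 Y54.469 F1554
G1 X24.116 Y62.432
G1 X71.887 Y40.614
G1 X85.680 Y43.548
G1 X55.477 Y29.482
M5
G0 X113.997 Y36.091
M3 S473
G1 X111.598 Y48.152 F1706
G1 X104.766 Y58.376
G1 X94.542 Y65.208
G1 X82.481 Y67.607
G1 X70.420 Y65.208
G1 X60.196 Y58.376
G1 X53.364 Y48.152
G1 X50.965 Y36.091
G1 X53.364 Y24.030
G1 X60.196 Y13.806
G1 X70.420 Y6.974
G1 X82.481 Y4.575
G1 X94.542 Y6.974
G1 X104.766 Y13.806
G1 X111.598 Y24.030
G1 X113.997 Y36.091
M5
G0 X51.535 Y63.622
M3 S473
G1 X108.021 Y63.622 F1706
G1 X108.021 Y48.756
G1 X51.535 Y48.756
G1 X51.535 Y63.622
M5
G0 X11.764 Y118.172
M3 S473
G1 X39.624 Y48.570 F1706
G1 X29.296 Y115.364
G1 X62.229 Y51.818
M5
G0 X25.334 Y31.357
M3 S473
G1 X35.205 Y25.668 F1706
G1 X45.553 Y25.275
G1 X55.968 Y28.435
G1 X66.040 Y33.406
G1 X75.358 Y38.442
G1 X83.514 Y41.802
G1 X90.096 Y41.742
G1 X94.695 Y36.517
M5
G0 X114.426 Y40.558
M3 S800
G1 X113.394 Y45.748 F1554
G1 X110.454 Y50.148
G1 X106.054 Y53.088
G1 X100.864 Y54.120
G1 X95.674 Y53.088
G1 X91.274 Y50.148
G1 X88.334 Y45.748
G1 X87.302 Y40.558
G1 X88.334 Y35.368
G1 X91.274 Y30.968
G1 X95.674 Y28.028
G1 X100.864 Y26.996
G1 X106.054 Y28.028
G1 X110.454 Y30.968
G1 X113.394 Y35.368
G1 X114.426 Y40.558
M5
G0 X0.000 Y0.000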